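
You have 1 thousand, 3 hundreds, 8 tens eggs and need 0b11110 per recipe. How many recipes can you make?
Convert 1 thousand, 3 hundreds, 8 tens (place-value notation) → 1×1000 + 3×100 + 8×10 = 1380 (decimal)
Convert 0b11110 (binary) → 16 + 8 + 4 + 2 = 30 (decimal)
Compute 1380 ÷ 30 = 46
46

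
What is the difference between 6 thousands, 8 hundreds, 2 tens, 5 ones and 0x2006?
Convert 6 thousands, 8 hundreds, 2 tens, 5 ones (place-value notation) → 6×1000 + 8×100 + 2×10 + 5 = 6825 (decimal)
Convert 0x2006 (hexadecimal) → 2×4096 + 6 = 8198 (decimal)
Difference: |6825 - 8198| = 1373
1373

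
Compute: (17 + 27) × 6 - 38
Parentheses first: 17 + 27 = 44
Multiply: 44 × 6 = 264
Subtract: 264 - 38 = 226
226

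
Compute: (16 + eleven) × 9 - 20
Convert eleven (English words) → 11 (decimal)
Expression in decimal: (16 + 11) × 9 - 20
Parentheses first: 16 + 11 = 27
Multiply: 27 × 9 = 243
Subtract: 243 - 20 = 223
223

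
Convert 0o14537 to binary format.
Convert 0o14537 (octal) → 1×4096 + 4×512 + 5×64 + 3×8 + 7 = 6495 (decimal)
Convert 6495 (decimal) → 6495 = 4096 + 2048 + 256 + 64 + 16 + 8 + 4 + 2 + 1 → 0b1100101011111 (binary)
0b1100101011111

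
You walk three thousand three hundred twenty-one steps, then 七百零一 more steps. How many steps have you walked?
Convert three thousand three hundred twenty-one (English words) → 3×1000 + 3×100 + 21 = 3321 (decimal)
Convert 七百零一 (Chinese numeral) → 7×100 + 1 = 701 (decimal)
Compute 3321 + 701 = 4022
4022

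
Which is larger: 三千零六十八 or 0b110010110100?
Convert 三千零六十八 (Chinese numeral) → 3×1000 + 6×10 + 8 = 3068 (decimal)
Convert 0b110010110100 (binary) → 2048 + 1024 + 128 + 32 + 16 + 4 = 3252 (decimal)
Compare 3068 vs 3252: larger = 3252
3252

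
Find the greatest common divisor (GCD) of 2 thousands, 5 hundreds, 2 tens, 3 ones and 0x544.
Convert 2 thousands, 5 hundreds, 2 tens, 3 ones (place-value notation) → 2×1000 + 5×100 + 2×10 + 3 = 2523 (decimal)
Convert 0x544 (hexadecimal) → 5×256 + 4×16 + 4 = 1348 (decimal)
Compute gcd(2523, 1348) = 1
1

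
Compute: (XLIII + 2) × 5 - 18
Convert XLIII (Roman numeral) → 40 + 1 + 1 + 1 = 43 (decimal)
Expression in decimal: (43 + 2) × 5 - 18
Parentheses first: 43 + 2 = 45
Multiply: 45 × 5 = 225
Subtract: 225 - 18 = 207
207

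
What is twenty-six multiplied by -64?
Convert twenty-six (English words) → 26 (decimal)
Compute 26 × -64 = -1664
-1664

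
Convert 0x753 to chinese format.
Convert 0x753 (hexadecimal) → 7×256 + 5×16 + 3 = 1875 (decimal)
Convert 1875 (decimal) → 1875 = 1×1000 + 8×100 + 7×10 + 5 → 一千八百七十五 (Chinese numeral)
一千八百七十五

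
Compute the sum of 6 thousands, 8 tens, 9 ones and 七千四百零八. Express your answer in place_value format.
Convert 6 thousands, 8 tens, 9 ones (place-value notation) → 6×1000 + 8×10 + 9 = 6089 (decimal)
Convert 七千四百零八 (Chinese numeral) → 7×1000 + 4×100 + 8 = 7408 (decimal)
Compute 6089 + 7408 = 13497
Convert 13497 (decimal) → 13497 = 13×1000 + 4×100 + 9×10 + 7 → 13 thousands, 4 hundreds, 9 tens, 7 ones (place-value notation)
13 thousands, 4 hundreds, 9 tens, 7 ones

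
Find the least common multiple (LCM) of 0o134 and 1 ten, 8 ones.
Convert 0o134 (octal) → 1×64 + 3×8 + 4 = 92 (decimal)
Convert 1 ten, 8 ones (place-value notation) → 1×10 + 8 = 18 (decimal)
Compute lcm(92, 18) = 828
828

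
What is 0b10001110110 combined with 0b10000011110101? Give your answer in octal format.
Convert 0b10001110110 (binary) → 1024 + 64 + 32 + 16 + 4 + 2 = 1142 (decimal)
Convert 0b10000011110101 (binary) → 8192 + 128 + 64 + 32 + 16 + 4 + 1 = 8437 (decimal)
Compute 1142 + 8437 = 9579
Convert 9579 (decimal) → 9579 = 2×4096 + 2×512 + 5×64 + 5×8 + 3 → 0o22553 (octal)
0o22553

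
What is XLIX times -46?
Convert XLIX (Roman numeral) → 40 + 9 = 49 (decimal)
Compute 49 × -46 = -2254
-2254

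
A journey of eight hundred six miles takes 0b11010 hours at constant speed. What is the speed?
Convert eight hundred six (English words) → 8×100 + 6 = 806 (decimal)
Convert 0b11010 (binary) → 16 + 8 + 2 = 26 (decimal)
Compute 806 ÷ 26 = 31
31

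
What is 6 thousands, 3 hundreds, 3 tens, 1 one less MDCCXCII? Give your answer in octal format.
Convert 6 thousands, 3 hundreds, 3 tens, 1 one (place-value notation) → 6×1000 + 3×100 + 3×10 + 1 = 6331 (decimal)
Convert MDCCXCII (Roman numeral) → 1000 + 500 + 100 + 100 + 90 + 1 + 1 = 1792 (decimal)
Compute 6331 - 1792 = 4539
Convert 4539 (decimal) → 4539 = 1×4096 + 6×64 + 7×8 + 3 → 0o10673 (octal)
0o10673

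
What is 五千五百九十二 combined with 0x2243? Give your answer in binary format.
Convert 五千五百九十二 (Chinese numeral) → 5×1000 + 5×100 + 9×10 + 2 = 5592 (decimal)
Convert 0x2243 (hexadecimal) → 2×4096 + 2×256 + 4×16 + 3 = 8771 (decimal)
Compute 5592 + 8771 = 14363
Convert 14363 (decimal) → 14363 = 8192 + 4096 + 2048 + 16 + 8 + 2 + 1 → 0b11100000011011 (binary)
0b11100000011011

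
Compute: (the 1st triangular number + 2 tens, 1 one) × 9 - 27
Convert the 1st triangular number (triangular index) → 1×2/2 = 1 (decimal)
Convert 2 tens, 1 one (place-value notation) → 2×10 + 1 = 21 (decimal)
Expression in decimal: (1 + 21) × 9 - 27
Parentheses first: 1 + 21 = 22
Multiply: 22 × 9 = 198
Subtract: 198 - 27 = 171
171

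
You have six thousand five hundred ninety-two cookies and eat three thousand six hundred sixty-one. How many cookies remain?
Convert six thousand five hundred ninety-two (English words) → 6×1000 + 5×100 + 92 = 6592 (decimal)
Convert three thousand six hundred sixty-one (English words) → 3×1000 + 6×100 + 61 = 3661 (decimal)
Compute 6592 - 3661 = 2931
2931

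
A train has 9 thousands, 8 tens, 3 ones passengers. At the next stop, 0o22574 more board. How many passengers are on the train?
Convert 9 thousands, 8 tens, 3 ones (place-value notation) → 9×1000 + 8×10 + 3 = 9083 (decimal)
Convert 0o22574 (octal) → 2×4096 + 2×512 + 5×64 + 7×8 + 4 = 9596 (decimal)
Compute 9083 + 9596 = 18679
18679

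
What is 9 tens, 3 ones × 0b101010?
Convert 9 tens, 3 ones (place-value notation) → 9×10 + 3 = 93 (decimal)
Convert 0b101010 (binary) → 32 + 8 + 2 = 42 (decimal)
Compute 93 × 42 = 3906
3906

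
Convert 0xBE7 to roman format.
Convert 0xBE7 (hexadecimal) → 11×256 + 14×16 + 7 = 3047 (decimal)
Convert 3047 (decimal) → 3047 = 1000 + 1000 + 1000 + 40 + 5 + 1 + 1 → MMMXLVII (Roman numeral)
MMMXLVII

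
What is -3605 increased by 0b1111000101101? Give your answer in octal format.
Convert 0b1111000101101 (binary) → 4096 + 2048 + 1024 + 512 + 32 + 8 + 4 + 1 = 7725 (decimal)
Compute -3605 + 7725 = 4120
Convert 4120 (decimal) → 4120 = 1×4096 + 3×8 → 0o10030 (octal)
0o10030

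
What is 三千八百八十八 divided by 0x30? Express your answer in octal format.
Convert 三千八百八十八 (Chinese numeral) → 3×1000 + 8×100 + 8×10 + 8 = 3888 (decimal)
Convert 0x30 (hexadecimal) → 3×16 = 48 (decimal)
Compute 3888 ÷ 48 = 81
Convert 81 (decimal) → 81 = 1×64 + 2×8 + 1 → 0o121 (octal)
0o121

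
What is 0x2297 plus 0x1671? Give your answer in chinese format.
Convert 0x2297 (hexadecimal) → 2×4096 + 2×256 + 9×16 + 7 = 8855 (decimal)
Convert 0x1671 (hexadecimal) → 1×4096 + 6×256 + 7×16 + 1 = 5745 (decimal)
Compute 8855 + 5745 = 14600
Convert 14600 (decimal) → 14600 = 1×10000 + 4×1000 + 6×100 → 一万四千六百 (Chinese numeral)
一万四千六百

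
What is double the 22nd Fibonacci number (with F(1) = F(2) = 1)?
The 22nd Fibonacci number (with F(1) = F(2) = 1) = 17711
Compute 17711 × 2 = 35422
35422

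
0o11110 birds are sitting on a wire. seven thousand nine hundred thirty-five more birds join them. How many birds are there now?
Convert 0o11110 (octal) → 1×4096 + 1×512 + 1×64 + 1×8 = 4680 (decimal)
Convert seven thousand nine hundred thirty-five (English words) → 7×1000 + 9×100 + 35 = 7935 (decimal)
Compute 4680 + 7935 = 12615
12615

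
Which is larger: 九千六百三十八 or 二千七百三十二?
Convert 九千六百三十八 (Chinese numeral) → 9×1000 + 6×100 + 3×10 + 8 = 9638 (decimal)
Convert 二千七百三十二 (Chinese numeral) → 2×1000 + 7×100 + 3×10 + 2 = 2732 (decimal)
Compare 9638 vs 2732: larger = 9638
9638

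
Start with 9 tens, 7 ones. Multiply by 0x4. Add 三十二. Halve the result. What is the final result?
Convert 9 tens, 7 ones (place-value notation) → 9×10 + 7 = 97 (decimal)
Start: 97
Convert 0x4 (hexadecimal) → 4 (decimal)
97 × 4 = 388
Convert 三十二 (Chinese numeral) → 3×10 + 2 = 32 (decimal)
388 + 32 = 420
420 ÷ 2 = 210
210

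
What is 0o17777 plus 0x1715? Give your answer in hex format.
Convert 0o17777 (octal) → 1×4096 + 7×512 + 7×64 + 7×8 + 7 = 8191 (decimal)
Convert 0x1715 (hexadecimal) → 1×4096 + 7×256 + 1×16 + 5 = 5909 (decimal)
Compute 8191 + 5909 = 14100
Convert 14100 (decimal) → 14100 = 3×4096 + 7×256 + 1×16 + 4 → 0x3714 (hexadecimal)
0x3714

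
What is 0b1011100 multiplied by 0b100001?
Convert 0b1011100 (binary) → 64 + 16 + 8 + 4 = 92 (decimal)
Convert 0b100001 (binary) → 32 + 1 = 33 (decimal)
Compute 92 × 33 = 3036
3036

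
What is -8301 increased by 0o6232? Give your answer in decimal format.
Convert 0o6232 (octal) → 6×512 + 2×64 + 3×8 + 2 = 3226 (decimal)
Compute -8301 + 3226 = -5075
-5075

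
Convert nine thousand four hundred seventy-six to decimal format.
Convert nine thousand four hundred seventy-six (English words) → 9×1000 + 4×100 + 76 = 9476 (decimal)
9476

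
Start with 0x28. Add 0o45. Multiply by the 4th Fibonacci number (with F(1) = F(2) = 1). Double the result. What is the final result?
Convert 0x28 (hexadecimal) → 2×16 + 8 = 40 (decimal)
Start: 40
Convert 0o45 (octal) → 4×8 + 5 = 37 (decimal)
40 + 37 = 77
Convert the 4th Fibonacci number (with F(1) = F(2) = 1) (Fibonacci index) → 1, 1, 2, 3 → 3 (decimal)
77 × 3 = 231
231 × 2 = 462
462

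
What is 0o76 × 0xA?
Convert 0o76 (octal) → 7×8 + 6 = 62 (decimal)
Convert 0xA (hexadecimal) → 10 (decimal)
Compute 62 × 10 = 620
620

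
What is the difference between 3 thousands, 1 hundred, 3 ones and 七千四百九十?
Convert 3 thousands, 1 hundred, 3 ones (place-value notation) → 3×1000 + 1×100 + 3 = 3103 (decimal)
Convert 七千四百九十 (Chinese numeral) → 7×1000 + 4×100 + 9×10 = 7490 (decimal)
Difference: |3103 - 7490| = 4387
4387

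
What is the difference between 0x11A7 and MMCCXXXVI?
Convert 0x11A7 (hexadecimal) → 1×4096 + 1×256 + 10×16 + 7 = 4519 (decimal)
Convert MMCCXXXVI (Roman numeral) → 1000 + 1000 + 100 + 100 + 10 + 10 + 10 + 5 + 1 = 2236 (decimal)
Difference: |4519 - 2236| = 2283
2283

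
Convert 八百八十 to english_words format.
Convert 八百八十 (Chinese numeral) → 8×100 + 8×10 = 880 (decimal)
Convert 880 (decimal) → 880 = 8×100 + 80 → eight hundred eighty (English words)
eight hundred eighty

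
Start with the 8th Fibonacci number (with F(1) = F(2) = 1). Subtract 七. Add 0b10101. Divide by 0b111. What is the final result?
Convert the 8th Fibonacci number (with F(1) = F(2) = 1) (Fibonacci index) → 1, 1, 2, 3, 5, 8, 13, 21 → 21 (decimal)
Start: 21
Convert 七 (Chinese numeral) → 7 (decimal)
21 - 7 = 14
Convert 0b10101 (binary) → 16 + 4 + 1 = 21 (decimal)
14 + 21 = 35
Convert 0b111 (binary) → 4 + 2 + 1 = 7 (decimal)
35 ÷ 7 = 5
5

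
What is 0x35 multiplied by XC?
Convert 0x35 (hexadecimal) → 3×16 + 5 = 53 (decimal)
Convert XC (Roman numeral) → 90 (decimal)
Compute 53 × 90 = 4770
4770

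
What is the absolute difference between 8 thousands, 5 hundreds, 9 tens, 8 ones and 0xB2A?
Convert 8 thousands, 5 hundreds, 9 tens, 8 ones (place-value notation) → 8×1000 + 5×100 + 9×10 + 8 = 8598 (decimal)
Convert 0xB2A (hexadecimal) → 11×256 + 2×16 + 10 = 2858 (decimal)
Compute |8598 - 2858| = 5740
5740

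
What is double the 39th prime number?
The 39th prime number = 167
Compute 167 × 2 = 334
334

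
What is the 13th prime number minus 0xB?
The 13th prime number = 41
Convert 0xB (hexadecimal) → 11 (decimal)
Compute 41 - 11 = 30
30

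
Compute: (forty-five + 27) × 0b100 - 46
Convert forty-five (English words) → 45 (decimal)
Convert 0b100 (binary) → 4 (decimal)
Expression in decimal: (45 + 27) × 4 - 46
Parentheses first: 45 + 27 = 72
Multiply: 72 × 4 = 288
Subtract: 288 - 46 = 242
242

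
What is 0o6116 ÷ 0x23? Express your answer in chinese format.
Convert 0o6116 (octal) → 6×512 + 1×64 + 1×8 + 6 = 3150 (decimal)
Convert 0x23 (hexadecimal) → 2×16 + 3 = 35 (decimal)
Compute 3150 ÷ 35 = 90
Convert 90 (decimal) → 90 = 9×10 → 九十 (Chinese numeral)
九十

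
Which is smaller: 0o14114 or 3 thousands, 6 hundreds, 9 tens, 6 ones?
Convert 0o14114 (octal) → 1×4096 + 4×512 + 1×64 + 1×8 + 4 = 6220 (decimal)
Convert 3 thousands, 6 hundreds, 9 tens, 6 ones (place-value notation) → 3×1000 + 6×100 + 9×10 + 6 = 3696 (decimal)
Compare 6220 vs 3696: smaller = 3696
3696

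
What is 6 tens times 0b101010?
Convert 6 tens (place-value notation) → 6×10 = 60 (decimal)
Convert 0b101010 (binary) → 32 + 8 + 2 = 42 (decimal)
Compute 60 × 42 = 2520
2520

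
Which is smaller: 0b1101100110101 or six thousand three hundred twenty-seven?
Convert 0b1101100110101 (binary) → 4096 + 2048 + 512 + 256 + 32 + 16 + 4 + 1 = 6965 (decimal)
Convert six thousand three hundred twenty-seven (English words) → 6×1000 + 3×100 + 27 = 6327 (decimal)
Compare 6965 vs 6327: smaller = 6327
6327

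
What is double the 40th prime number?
The 40th prime number = 173
Compute 173 × 2 = 346
346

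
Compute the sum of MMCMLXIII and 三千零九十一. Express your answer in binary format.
Convert MMCMLXIII (Roman numeral) → 1000 + 1000 + 900 + 50 + 10 + 1 + 1 + 1 = 2963 (decimal)
Convert 三千零九十一 (Chinese numeral) → 3×1000 + 9×10 + 1 = 3091 (decimal)
Compute 2963 + 3091 = 6054
Convert 6054 (decimal) → 6054 = 4096 + 1024 + 512 + 256 + 128 + 32 + 4 + 2 → 0b1011110100110 (binary)
0b1011110100110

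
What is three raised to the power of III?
Convert three (English words) → 3 (decimal)
Convert III (Roman numeral) → 1 + 1 + 1 = 3 (decimal)
Compute 3 ^ 3 = 27
27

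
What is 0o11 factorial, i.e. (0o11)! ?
Convert 0o11 (octal) → 1×8 + 1 = 9 (decimal)
Compute 9! = 362880
362880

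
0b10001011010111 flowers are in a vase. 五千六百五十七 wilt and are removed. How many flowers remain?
Convert 0b10001011010111 (binary) → 8192 + 512 + 128 + 64 + 16 + 4 + 2 + 1 = 8919 (decimal)
Convert 五千六百五十七 (Chinese numeral) → 5×1000 + 6×100 + 5×10 + 7 = 5657 (decimal)
Compute 8919 - 5657 = 3262
3262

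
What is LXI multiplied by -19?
Convert LXI (Roman numeral) → 50 + 10 + 1 = 61 (decimal)
Compute 61 × -19 = -1159
-1159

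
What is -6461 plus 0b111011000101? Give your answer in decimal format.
Convert 0b111011000101 (binary) → 2048 + 1024 + 512 + 128 + 64 + 4 + 1 = 3781 (decimal)
Compute -6461 + 3781 = -2680
-2680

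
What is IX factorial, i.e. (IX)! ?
Convert IX (Roman numeral) → 9 (decimal)
Compute 9! = 362880
362880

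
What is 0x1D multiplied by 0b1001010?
Convert 0x1D (hexadecimal) → 1×16 + 13 = 29 (decimal)
Convert 0b1001010 (binary) → 64 + 8 + 2 = 74 (decimal)
Compute 29 × 74 = 2146
2146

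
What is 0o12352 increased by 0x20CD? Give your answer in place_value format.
Convert 0o12352 (octal) → 1×4096 + 2×512 + 3×64 + 5×8 + 2 = 5354 (decimal)
Convert 0x20CD (hexadecimal) → 2×4096 + 12×16 + 13 = 8397 (decimal)
Compute 5354 + 8397 = 13751
Convert 13751 (decimal) → 13751 = 13×1000 + 7×100 + 5×10 + 1 → 13 thousands, 7 hundreds, 5 tens, 1 one (place-value notation)
13 thousands, 7 hundreds, 5 tens, 1 one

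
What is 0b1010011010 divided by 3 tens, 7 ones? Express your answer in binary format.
Convert 0b1010011010 (binary) → 512 + 128 + 16 + 8 + 2 = 666 (decimal)
Convert 3 tens, 7 ones (place-value notation) → 3×10 + 7 = 37 (decimal)
Compute 666 ÷ 37 = 18
Convert 18 (decimal) → 18 = 16 + 2 → 0b10010 (binary)
0b10010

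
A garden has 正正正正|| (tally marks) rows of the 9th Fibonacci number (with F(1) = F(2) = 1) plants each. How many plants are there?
Convert the 9th Fibonacci number (with F(1) = F(2) = 1) (Fibonacci index) → 1, 1, 2, 3, 5, 8, 13, 21, 34 → 34 (decimal)
Convert 正正正正|| (tally marks) → 5 + 5 + 5 + 5 + 2 = 22 (decimal)
Compute 34 × 22 = 748
748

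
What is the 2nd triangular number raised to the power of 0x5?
Convert the 2nd triangular number (triangular index) → 2×3/2 = 3 (decimal)
Convert 0x5 (hexadecimal) → 5 (decimal)
Compute 3 ^ 5 = 243
243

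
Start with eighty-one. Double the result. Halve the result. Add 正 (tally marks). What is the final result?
Convert eighty-one (English words) → 81 (decimal)
Start: 81
81 × 2 = 162
162 ÷ 2 = 81
Convert 正 (tally marks) → 5 (decimal)
81 + 5 = 86
86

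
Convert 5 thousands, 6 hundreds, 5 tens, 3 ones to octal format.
Convert 5 thousands, 6 hundreds, 5 tens, 3 ones (place-value notation) → 5×1000 + 6×100 + 5×10 + 3 = 5653 (decimal)
Convert 5653 (decimal) → 5653 = 1×4096 + 3×512 + 2×8 + 5 → 0o13025 (octal)
0o13025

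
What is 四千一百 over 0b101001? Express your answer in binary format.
Convert 四千一百 (Chinese numeral) → 4×1000 + 1×100 = 4100 (decimal)
Convert 0b101001 (binary) → 32 + 8 + 1 = 41 (decimal)
Compute 4100 ÷ 41 = 100
Convert 100 (decimal) → 100 = 64 + 32 + 4 → 0b1100100 (binary)
0b1100100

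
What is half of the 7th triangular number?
The 7th triangular number = 7×8/2 = 28
Compute 28 ÷ 2 = 14
14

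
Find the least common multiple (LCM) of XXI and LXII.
Convert XXI (Roman numeral) → 10 + 10 + 1 = 21 (decimal)
Convert LXII (Roman numeral) → 50 + 10 + 1 + 1 = 62 (decimal)
Compute lcm(21, 62) = 1302
1302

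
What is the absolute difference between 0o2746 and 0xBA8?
Convert 0o2746 (octal) → 2×512 + 7×64 + 4×8 + 6 = 1510 (decimal)
Convert 0xBA8 (hexadecimal) → 11×256 + 10×16 + 8 = 2984 (decimal)
Compute |1510 - 2984| = 1474
1474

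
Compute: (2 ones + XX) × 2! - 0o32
Convert 2 ones (place-value notation) → 2 (decimal)
Convert XX (Roman numeral) → 10 + 10 = 20 (decimal)
Convert 2! (factorial) → 2 (decimal)
Convert 0o32 (octal) → 3×8 + 2 = 26 (decimal)
Expression in decimal: (2 + 20) × 2 - 26
Parentheses first: 2 + 20 = 22
Multiply: 22 × 2 = 44
Subtract: 44 - 26 = 18
18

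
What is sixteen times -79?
Convert sixteen (English words) → 16 (decimal)
Compute 16 × -79 = -1264
-1264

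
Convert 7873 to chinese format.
Convert 7873 (decimal) → 7873 = 7×1000 + 8×100 + 7×10 + 3 → 七千八百七十三 (Chinese numeral)
七千八百七十三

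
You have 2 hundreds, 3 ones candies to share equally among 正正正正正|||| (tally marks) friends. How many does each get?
Convert 2 hundreds, 3 ones (place-value notation) → 2×100 + 3 = 203 (decimal)
Convert 正正正正正|||| (tally marks) → 5 + 5 + 5 + 5 + 5 + 4 = 29 (decimal)
Compute 203 ÷ 29 = 7
7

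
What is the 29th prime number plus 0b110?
The 29th prime number = 109
Convert 0b110 (binary) → 4 + 2 = 6 (decimal)
Compute 109 + 6 = 115
115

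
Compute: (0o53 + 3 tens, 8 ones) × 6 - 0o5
Convert 0o53 (octal) → 5×8 + 3 = 43 (decimal)
Convert 3 tens, 8 ones (place-value notation) → 3×10 + 8 = 38 (decimal)
Convert 0o5 (octal) → 5 (decimal)
Expression in decimal: (43 + 38) × 6 - 5
Parentheses first: 43 + 38 = 81
Multiply: 81 × 6 = 486
Subtract: 486 - 5 = 481
481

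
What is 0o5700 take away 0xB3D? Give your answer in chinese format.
Convert 0o5700 (octal) → 5×512 + 7×64 = 3008 (decimal)
Convert 0xB3D (hexadecimal) → 11×256 + 3×16 + 13 = 2877 (decimal)
Compute 3008 - 2877 = 131
Convert 131 (decimal) → 131 = 1×100 + 3×10 + 1 → 一百三十一 (Chinese numeral)
一百三十一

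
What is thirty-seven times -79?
Convert thirty-seven (English words) → 37 (decimal)
Compute 37 × -79 = -2923
-2923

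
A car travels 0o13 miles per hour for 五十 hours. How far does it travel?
Convert 0o13 (octal) → 1×8 + 3 = 11 (decimal)
Convert 五十 (Chinese numeral) → 5×10 = 50 (decimal)
Compute 11 × 50 = 550
550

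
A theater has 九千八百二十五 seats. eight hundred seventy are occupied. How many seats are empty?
Convert 九千八百二十五 (Chinese numeral) → 9×1000 + 8×100 + 2×10 + 5 = 9825 (decimal)
Convert eight hundred seventy (English words) → 8×100 + 70 = 870 (decimal)
Compute 9825 - 870 = 8955
8955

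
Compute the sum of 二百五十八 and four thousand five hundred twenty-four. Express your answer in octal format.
Convert 二百五十八 (Chinese numeral) → 2×100 + 5×10 + 8 = 258 (decimal)
Convert four thousand five hundred twenty-four (English words) → 4×1000 + 5×100 + 24 = 4524 (decimal)
Compute 258 + 4524 = 4782
Convert 4782 (decimal) → 4782 = 1×4096 + 1×512 + 2×64 + 5×8 + 6 → 0o11256 (octal)
0o11256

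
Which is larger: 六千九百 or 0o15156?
Convert 六千九百 (Chinese numeral) → 6×1000 + 9×100 = 6900 (decimal)
Convert 0o15156 (octal) → 1×4096 + 5×512 + 1×64 + 5×8 + 6 = 6766 (decimal)
Compare 6900 vs 6766: larger = 6900
6900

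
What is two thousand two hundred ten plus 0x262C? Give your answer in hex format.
Convert two thousand two hundred ten (English words) → 2×1000 + 2×100 + 10 = 2210 (decimal)
Convert 0x262C (hexadecimal) → 2×4096 + 6×256 + 2×16 + 12 = 9772 (decimal)
Compute 2210 + 9772 = 11982
Convert 11982 (decimal) → 11982 = 2×4096 + 14×256 + 12×16 + 14 → 0x2ECE (hexadecimal)
0x2ECE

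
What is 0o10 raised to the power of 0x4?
Convert 0o10 (octal) → 1×8 = 8 (decimal)
Convert 0x4 (hexadecimal) → 4 (decimal)
Compute 8 ^ 4 = 4096
4096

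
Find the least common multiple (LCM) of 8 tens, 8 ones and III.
Convert 8 tens, 8 ones (place-value notation) → 8×10 + 8 = 88 (decimal)
Convert III (Roman numeral) → 1 + 1 + 1 = 3 (decimal)
Compute lcm(88, 3) = 264
264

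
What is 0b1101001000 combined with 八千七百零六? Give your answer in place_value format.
Convert 0b1101001000 (binary) → 512 + 256 + 64 + 8 = 840 (decimal)
Convert 八千七百零六 (Chinese numeral) → 8×1000 + 7×100 + 6 = 8706 (decimal)
Compute 840 + 8706 = 9546
Convert 9546 (decimal) → 9546 = 9×1000 + 5×100 + 4×10 + 6 → 9 thousands, 5 hundreds, 4 tens, 6 ones (place-value notation)
9 thousands, 5 hundreds, 4 tens, 6 ones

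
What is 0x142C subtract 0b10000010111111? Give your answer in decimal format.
Convert 0x142C (hexadecimal) → 1×4096 + 4×256 + 2×16 + 12 = 5164 (decimal)
Convert 0b10000010111111 (binary) → 8192 + 128 + 32 + 16 + 8 + 4 + 2 + 1 = 8383 (decimal)
Compute 5164 - 8383 = -3219
-3219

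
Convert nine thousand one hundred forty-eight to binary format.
Convert nine thousand one hundred forty-eight (English words) → 9×1000 + 1×100 + 48 = 9148 (decimal)
Convert 9148 (decimal) → 9148 = 8192 + 512 + 256 + 128 + 32 + 16 + 8 + 4 → 0b10001110111100 (binary)
0b10001110111100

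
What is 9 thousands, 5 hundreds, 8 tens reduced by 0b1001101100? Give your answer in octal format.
Convert 9 thousands, 5 hundreds, 8 tens (place-value notation) → 9×1000 + 5×100 + 8×10 = 9580 (decimal)
Convert 0b1001101100 (binary) → 512 + 64 + 32 + 8 + 4 = 620 (decimal)
Compute 9580 - 620 = 8960
Convert 8960 (decimal) → 8960 = 2×4096 + 1×512 + 4×64 → 0o21400 (octal)
0o21400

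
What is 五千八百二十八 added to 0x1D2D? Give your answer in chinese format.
Convert 五千八百二十八 (Chinese numeral) → 5×1000 + 8×100 + 2×10 + 8 = 5828 (decimal)
Convert 0x1D2D (hexadecimal) → 1×4096 + 13×256 + 2×16 + 13 = 7469 (decimal)
Compute 5828 + 7469 = 13297
Convert 13297 (decimal) → 13297 = 1×10000 + 3×1000 + 2×100 + 9×10 + 7 → 一万三千二百九十七 (Chinese numeral)
一万三千二百九十七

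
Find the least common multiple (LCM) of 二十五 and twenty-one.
Convert 二十五 (Chinese numeral) → 2×10 + 5 = 25 (decimal)
Convert twenty-one (English words) → 21 (decimal)
Compute lcm(25, 21) = 525
525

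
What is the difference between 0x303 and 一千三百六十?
Convert 0x303 (hexadecimal) → 3×256 + 3 = 771 (decimal)
Convert 一千三百六十 (Chinese numeral) → 1×1000 + 3×100 + 6×10 = 1360 (decimal)
Difference: |771 - 1360| = 589
589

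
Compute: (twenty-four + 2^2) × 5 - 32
Convert twenty-four (English words) → 24 (decimal)
Convert 2^2 (power) → 4 (decimal)
Expression in decimal: (24 + 4) × 5 - 32
Parentheses first: 24 + 4 = 28
Multiply: 28 × 5 = 140
Subtract: 140 - 32 = 108
108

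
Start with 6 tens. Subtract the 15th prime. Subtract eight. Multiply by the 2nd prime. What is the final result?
Convert 6 tens (place-value notation) → 6×10 = 60 (decimal)
Start: 60
Convert the 15th prime (prime index) → 47 (decimal)
60 - 47 = 13
Convert eight (English words) → 8 (decimal)
13 - 8 = 5
Convert the 2nd prime (prime index) → 3 (decimal)
5 × 3 = 15
15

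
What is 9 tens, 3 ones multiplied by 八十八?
Convert 9 tens, 3 ones (place-value notation) → 9×10 + 3 = 93 (decimal)
Convert 八十八 (Chinese numeral) → 8×10 + 8 = 88 (decimal)
Compute 93 × 88 = 8184
8184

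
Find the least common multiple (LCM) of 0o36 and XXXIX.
Convert 0o36 (octal) → 3×8 + 6 = 30 (decimal)
Convert XXXIX (Roman numeral) → 10 + 10 + 10 + 9 = 39 (decimal)
Compute lcm(30, 39) = 390
390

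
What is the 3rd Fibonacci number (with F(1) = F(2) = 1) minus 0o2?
The 3rd Fibonacci number (with F(1) = F(2) = 1): 1, 1, 2 → 2
Convert 0o2 (octal) → 2 (decimal)
Compute 2 - 2 = 0
0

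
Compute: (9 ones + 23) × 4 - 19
Convert 9 ones (place-value notation) → 9 (decimal)
Expression in decimal: (9 + 23) × 4 - 19
Parentheses first: 9 + 23 = 32
Multiply: 32 × 4 = 128
Subtract: 128 - 19 = 109
109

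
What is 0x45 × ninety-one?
Convert 0x45 (hexadecimal) → 4×16 + 5 = 69 (decimal)
Convert ninety-one (English words) → 91 (decimal)
Compute 69 × 91 = 6279
6279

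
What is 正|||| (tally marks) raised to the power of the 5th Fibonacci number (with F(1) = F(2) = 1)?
Convert 正|||| (tally marks) → 5 + 4 = 9 (decimal)
Convert the 5th Fibonacci number (with F(1) = F(2) = 1) (Fibonacci index) → 1, 1, 2, 3, 5 → 5 (decimal)
Compute 9 ^ 5 = 59049
59049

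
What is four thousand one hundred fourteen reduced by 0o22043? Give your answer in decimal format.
Convert four thousand one hundred fourteen (English words) → 4×1000 + 1×100 + 14 = 4114 (decimal)
Convert 0o22043 (octal) → 2×4096 + 2×512 + 4×8 + 3 = 9251 (decimal)
Compute 4114 - 9251 = -5137
-5137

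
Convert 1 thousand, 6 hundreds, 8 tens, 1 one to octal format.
Convert 1 thousand, 6 hundreds, 8 tens, 1 one (place-value notation) → 1×1000 + 6×100 + 8×10 + 1 = 1681 (decimal)
Convert 1681 (decimal) → 1681 = 3×512 + 2×64 + 2×8 + 1 → 0o3221 (octal)
0o3221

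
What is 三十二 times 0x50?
Convert 三十二 (Chinese numeral) → 3×10 + 2 = 32 (decimal)
Convert 0x50 (hexadecimal) → 5×16 = 80 (decimal)
Compute 32 × 80 = 2560
2560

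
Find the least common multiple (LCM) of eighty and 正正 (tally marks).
Convert eighty (English words) → 80 (decimal)
Convert 正正 (tally marks) → 5 + 5 = 10 (decimal)
Compute lcm(80, 10) = 80
80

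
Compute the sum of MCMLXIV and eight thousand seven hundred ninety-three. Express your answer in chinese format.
Convert MCMLXIV (Roman numeral) → 1000 + 900 + 50 + 10 + 4 = 1964 (decimal)
Convert eight thousand seven hundred ninety-three (English words) → 8×1000 + 7×100 + 93 = 8793 (decimal)
Compute 1964 + 8793 = 10757
Convert 10757 (decimal) → 10757 = 1×10000 + 7×100 + 5×10 + 7 → 一万零七百五十七 (Chinese numeral)
一万零七百五十七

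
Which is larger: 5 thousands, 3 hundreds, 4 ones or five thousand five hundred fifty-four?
Convert 5 thousands, 3 hundreds, 4 ones (place-value notation) → 5×1000 + 3×100 + 4 = 5304 (decimal)
Convert five thousand five hundred fifty-four (English words) → 5×1000 + 5×100 + 54 = 5554 (decimal)
Compare 5304 vs 5554: larger = 5554
5554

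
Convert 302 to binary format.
Convert 302 (decimal) → 302 = 256 + 32 + 8 + 4 + 2 → 0b100101110 (binary)
0b100101110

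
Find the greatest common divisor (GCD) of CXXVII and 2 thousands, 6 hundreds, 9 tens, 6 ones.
Convert CXXVII (Roman numeral) → 100 + 10 + 10 + 5 + 1 + 1 = 127 (decimal)
Convert 2 thousands, 6 hundreds, 9 tens, 6 ones (place-value notation) → 2×1000 + 6×100 + 9×10 + 6 = 2696 (decimal)
Compute gcd(127, 2696) = 1
1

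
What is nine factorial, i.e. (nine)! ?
Convert nine (English words) → 9 (decimal)
Compute 9! = 362880
362880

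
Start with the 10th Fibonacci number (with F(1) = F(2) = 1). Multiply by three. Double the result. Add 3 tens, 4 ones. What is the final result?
Convert the 10th Fibonacci number (with F(1) = F(2) = 1) (Fibonacci index) → 1, 1, 2, 3, 5, 8, 13, 21, 34, 55 → 55 (decimal)
Start: 55
Convert three (English words) → 3 (decimal)
55 × 3 = 165
165 × 2 = 330
Convert 3 tens, 4 ones (place-value notation) → 3×10 + 4 = 34 (decimal)
330 + 34 = 364
364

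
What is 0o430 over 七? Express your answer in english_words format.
Convert 0o430 (octal) → 4×64 + 3×8 = 280 (decimal)
Convert 七 (Chinese numeral) → 7 (decimal)
Compute 280 ÷ 7 = 40
Convert 40 (decimal) → forty (English words)
forty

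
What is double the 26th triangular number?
The 26th triangular number = 26×27/2 = 351
Compute 351 × 2 = 702
702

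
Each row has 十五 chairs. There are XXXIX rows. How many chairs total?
Convert 十五 (Chinese numeral) → 1×10 + 5 = 15 (decimal)
Convert XXXIX (Roman numeral) → 10 + 10 + 10 + 9 = 39 (decimal)
Compute 15 × 39 = 585
585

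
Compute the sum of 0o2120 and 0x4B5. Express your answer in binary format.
Convert 0o2120 (octal) → 2×512 + 1×64 + 2×8 = 1104 (decimal)
Convert 0x4B5 (hexadecimal) → 4×256 + 11×16 + 5 = 1205 (decimal)
Compute 1104 + 1205 = 2309
Convert 2309 (decimal) → 2309 = 2048 + 256 + 4 + 1 → 0b100100000101 (binary)
0b100100000101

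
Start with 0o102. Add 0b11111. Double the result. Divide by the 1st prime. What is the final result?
Convert 0o102 (octal) → 1×64 + 2 = 66 (decimal)
Start: 66
Convert 0b11111 (binary) → 16 + 8 + 4 + 2 + 1 = 31 (decimal)
66 + 31 = 97
97 × 2 = 194
Convert the 1st prime (prime index) → 2 (decimal)
194 ÷ 2 = 97
97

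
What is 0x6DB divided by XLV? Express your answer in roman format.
Convert 0x6DB (hexadecimal) → 6×256 + 13×16 + 11 = 1755 (decimal)
Convert XLV (Roman numeral) → 40 + 5 = 45 (decimal)
Compute 1755 ÷ 45 = 39
Convert 39 (decimal) → 39 = 10 + 10 + 10 + 9 → XXXIX (Roman numeral)
XXXIX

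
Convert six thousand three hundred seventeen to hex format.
Convert six thousand three hundred seventeen (English words) → 6×1000 + 3×100 + 17 = 6317 (decimal)
Convert 6317 (decimal) → 6317 = 1×4096 + 8×256 + 10×16 + 13 → 0x18AD (hexadecimal)
0x18AD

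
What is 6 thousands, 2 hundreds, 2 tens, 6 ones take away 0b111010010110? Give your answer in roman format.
Convert 6 thousands, 2 hundreds, 2 tens, 6 ones (place-value notation) → 6×1000 + 2×100 + 2×10 + 6 = 6226 (decimal)
Convert 0b111010010110 (binary) → 2048 + 1024 + 512 + 128 + 16 + 4 + 2 = 3734 (decimal)
Compute 6226 - 3734 = 2492
Convert 2492 (decimal) → 2492 = 1000 + 1000 + 400 + 90 + 1 + 1 → MMCDXCII (Roman numeral)
MMCDXCII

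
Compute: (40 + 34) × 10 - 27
Parentheses first: 40 + 34 = 74
Multiply: 74 × 10 = 740
Subtract: 740 - 27 = 713
713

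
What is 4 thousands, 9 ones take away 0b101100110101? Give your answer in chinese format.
Convert 4 thousands, 9 ones (place-value notation) → 4×1000 + 9 = 4009 (decimal)
Convert 0b101100110101 (binary) → 2048 + 512 + 256 + 32 + 16 + 4 + 1 = 2869 (decimal)
Compute 4009 - 2869 = 1140
Convert 1140 (decimal) → 1140 = 1×1000 + 1×100 + 4×10 → 一千一百四十 (Chinese numeral)
一千一百四十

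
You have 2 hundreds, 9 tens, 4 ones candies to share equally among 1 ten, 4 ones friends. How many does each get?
Convert 2 hundreds, 9 tens, 4 ones (place-value notation) → 2×100 + 9×10 + 4 = 294 (decimal)
Convert 1 ten, 4 ones (place-value notation) → 1×10 + 4 = 14 (decimal)
Compute 294 ÷ 14 = 21
21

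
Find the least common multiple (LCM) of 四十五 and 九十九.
Convert 四十五 (Chinese numeral) → 4×10 + 5 = 45 (decimal)
Convert 九十九 (Chinese numeral) → 9×10 + 9 = 99 (decimal)
Compute lcm(45, 99) = 495
495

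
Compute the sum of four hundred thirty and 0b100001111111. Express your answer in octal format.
Convert four hundred thirty (English words) → 4×100 + 30 = 430 (decimal)
Convert 0b100001111111 (binary) → 2048 + 64 + 32 + 16 + 8 + 4 + 2 + 1 = 2175 (decimal)
Compute 430 + 2175 = 2605
Convert 2605 (decimal) → 2605 = 5×512 + 5×8 + 5 → 0o5055 (octal)
0o5055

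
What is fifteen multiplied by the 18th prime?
Convert fifteen (English words) → 15 (decimal)
Convert the 18th prime (prime index) → 61 (decimal)
Compute 15 × 61 = 915
915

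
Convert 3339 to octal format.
Convert 3339 (decimal) → 3339 = 6×512 + 4×64 + 1×8 + 3 → 0o6413 (octal)
0o6413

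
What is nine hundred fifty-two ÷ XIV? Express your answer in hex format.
Convert nine hundred fifty-two (English words) → 9×100 + 52 = 952 (decimal)
Convert XIV (Roman numeral) → 10 + 4 = 14 (decimal)
Compute 952 ÷ 14 = 68
Convert 68 (decimal) → 68 = 4×16 + 4 → 0x44 (hexadecimal)
0x44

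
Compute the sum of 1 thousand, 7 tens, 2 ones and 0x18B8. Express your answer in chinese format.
Convert 1 thousand, 7 tens, 2 ones (place-value notation) → 1×1000 + 7×10 + 2 = 1072 (decimal)
Convert 0x18B8 (hexadecimal) → 1×4096 + 8×256 + 11×16 + 8 = 6328 (decimal)
Compute 1072 + 6328 = 7400
Convert 7400 (decimal) → 7400 = 7×1000 + 4×100 → 七千四百 (Chinese numeral)
七千四百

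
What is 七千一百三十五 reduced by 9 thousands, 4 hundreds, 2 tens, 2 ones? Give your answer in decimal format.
Convert 七千一百三十五 (Chinese numeral) → 7×1000 + 1×100 + 3×10 + 5 = 7135 (decimal)
Convert 9 thousands, 4 hundreds, 2 tens, 2 ones (place-value notation) → 9×1000 + 4×100 + 2×10 + 2 = 9422 (decimal)
Compute 7135 - 9422 = -2287
-2287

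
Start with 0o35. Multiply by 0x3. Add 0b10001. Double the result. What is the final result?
Convert 0o35 (octal) → 3×8 + 5 = 29 (decimal)
Start: 29
Convert 0x3 (hexadecimal) → 3 (decimal)
29 × 3 = 87
Convert 0b10001 (binary) → 16 + 1 = 17 (decimal)
87 + 17 = 104
104 × 2 = 208
208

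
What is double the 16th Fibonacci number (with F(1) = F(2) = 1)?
The 16th Fibonacci number (with F(1) = F(2) = 1) = 987
Compute 987 × 2 = 1974
1974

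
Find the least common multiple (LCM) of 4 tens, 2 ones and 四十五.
Convert 4 tens, 2 ones (place-value notation) → 4×10 + 2 = 42 (decimal)
Convert 四十五 (Chinese numeral) → 4×10 + 5 = 45 (decimal)
Compute lcm(42, 45) = 630
630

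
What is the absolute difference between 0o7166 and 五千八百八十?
Convert 0o7166 (octal) → 7×512 + 1×64 + 6×8 + 6 = 3702 (decimal)
Convert 五千八百八十 (Chinese numeral) → 5×1000 + 8×100 + 8×10 = 5880 (decimal)
Compute |3702 - 5880| = 2178
2178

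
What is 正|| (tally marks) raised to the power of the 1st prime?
Convert 正|| (tally marks) → 5 + 2 = 7 (decimal)
Convert the 1st prime (prime index) → 2 (decimal)
Compute 7 ^ 2 = 49
49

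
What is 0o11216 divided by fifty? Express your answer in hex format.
Convert 0o11216 (octal) → 1×4096 + 1×512 + 2×64 + 1×8 + 6 = 4750 (decimal)
Convert fifty (English words) → 50 (decimal)
Compute 4750 ÷ 50 = 95
Convert 95 (decimal) → 95 = 5×16 + 15 → 0x5F (hexadecimal)
0x5F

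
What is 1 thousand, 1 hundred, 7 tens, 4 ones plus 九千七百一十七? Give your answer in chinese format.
Convert 1 thousand, 1 hundred, 7 tens, 4 ones (place-value notation) → 1×1000 + 1×100 + 7×10 + 4 = 1174 (decimal)
Convert 九千七百一十七 (Chinese numeral) → 9×1000 + 7×100 + 1×10 + 7 = 9717 (decimal)
Compute 1174 + 9717 = 10891
Convert 10891 (decimal) → 10891 = 1×10000 + 8×100 + 9×10 + 1 → 一万零八百九十一 (Chinese numeral)
一万零八百九十一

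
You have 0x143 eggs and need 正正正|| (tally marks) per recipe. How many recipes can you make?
Convert 0x143 (hexadecimal) → 1×256 + 4×16 + 3 = 323 (decimal)
Convert 正正正|| (tally marks) → 5 + 5 + 5 + 2 = 17 (decimal)
Compute 323 ÷ 17 = 19
19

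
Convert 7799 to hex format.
Convert 7799 (decimal) → 7799 = 1×4096 + 14×256 + 7×16 + 7 → 0x1E77 (hexadecimal)
0x1E77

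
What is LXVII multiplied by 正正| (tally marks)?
Convert LXVII (Roman numeral) → 50 + 10 + 5 + 1 + 1 = 67 (decimal)
Convert 正正| (tally marks) → 5 + 5 + 1 = 11 (decimal)
Compute 67 × 11 = 737
737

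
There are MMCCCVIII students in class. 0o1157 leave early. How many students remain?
Convert MMCCCVIII (Roman numeral) → 1000 + 1000 + 100 + 100 + 100 + 5 + 1 + 1 + 1 = 2308 (decimal)
Convert 0o1157 (octal) → 1×512 + 1×64 + 5×8 + 7 = 623 (decimal)
Compute 2308 - 623 = 1685
1685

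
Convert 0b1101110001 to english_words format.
Convert 0b1101110001 (binary) → 512 + 256 + 64 + 32 + 16 + 1 = 881 (decimal)
Convert 881 (decimal) → 881 = 8×100 + 81 → eight hundred eighty-one (English words)
eight hundred eighty-one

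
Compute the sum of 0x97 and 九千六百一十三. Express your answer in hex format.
Convert 0x97 (hexadecimal) → 9×16 + 7 = 151 (decimal)
Convert 九千六百一十三 (Chinese numeral) → 9×1000 + 6×100 + 1×10 + 3 = 9613 (decimal)
Compute 151 + 9613 = 9764
Convert 9764 (decimal) → 9764 = 2×4096 + 6×256 + 2×16 + 4 → 0x2624 (hexadecimal)
0x2624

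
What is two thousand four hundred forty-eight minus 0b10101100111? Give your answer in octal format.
Convert two thousand four hundred forty-eight (English words) → 2×1000 + 4×100 + 48 = 2448 (decimal)
Convert 0b10101100111 (binary) → 1024 + 256 + 64 + 32 + 4 + 2 + 1 = 1383 (decimal)
Compute 2448 - 1383 = 1065
Convert 1065 (decimal) → 1065 = 2×512 + 5×8 + 1 → 0o2051 (octal)
0o2051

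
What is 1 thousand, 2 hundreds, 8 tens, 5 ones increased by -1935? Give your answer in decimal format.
Convert 1 thousand, 2 hundreds, 8 tens, 5 ones (place-value notation) → 1×1000 + 2×100 + 8×10 + 5 = 1285 (decimal)
Compute 1285 + -1935 = -650
-650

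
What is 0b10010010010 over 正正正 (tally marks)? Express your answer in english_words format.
Convert 0b10010010010 (binary) → 1024 + 128 + 16 + 2 = 1170 (decimal)
Convert 正正正 (tally marks) → 5 + 5 + 5 = 15 (decimal)
Compute 1170 ÷ 15 = 78
Convert 78 (decimal) → seventy-eight (English words)
seventy-eight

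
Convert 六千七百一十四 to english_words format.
Convert 六千七百一十四 (Chinese numeral) → 6×1000 + 7×100 + 1×10 + 4 = 6714 (decimal)
Convert 6714 (decimal) → 6714 = 6×1000 + 7×100 + 14 → six thousand seven hundred fourteen (English words)
six thousand seven hundred fourteen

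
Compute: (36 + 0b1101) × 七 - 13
Convert 0b1101 (binary) → 8 + 4 + 1 = 13 (decimal)
Convert 七 (Chinese numeral) → 7 (decimal)
Expression in decimal: (36 + 13) × 7 - 13
Parentheses first: 36 + 13 = 49
Multiply: 49 × 7 = 343
Subtract: 343 - 13 = 330
330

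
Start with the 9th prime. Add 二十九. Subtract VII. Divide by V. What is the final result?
Convert the 9th prime (prime index) → 23 (decimal)
Start: 23
Convert 二十九 (Chinese numeral) → 2×10 + 9 = 29 (decimal)
23 + 29 = 52
Convert VII (Roman numeral) → 5 + 1 + 1 = 7 (decimal)
52 - 7 = 45
Convert V (Roman numeral) → 5 (decimal)
45 ÷ 5 = 9
9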